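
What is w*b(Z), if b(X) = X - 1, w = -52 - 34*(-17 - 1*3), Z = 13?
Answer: 7536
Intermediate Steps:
w = 628 (w = -52 - 34*(-17 - 3) = -52 - 34*(-20) = -52 + 680 = 628)
b(X) = -1 + X
w*b(Z) = 628*(-1 + 13) = 628*12 = 7536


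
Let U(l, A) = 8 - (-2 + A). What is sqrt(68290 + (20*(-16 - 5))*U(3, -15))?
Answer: sqrt(57790) ≈ 240.40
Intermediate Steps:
U(l, A) = 10 - A (U(l, A) = 8 + (2 - A) = 10 - A)
sqrt(68290 + (20*(-16 - 5))*U(3, -15)) = sqrt(68290 + (20*(-16 - 5))*(10 - 1*(-15))) = sqrt(68290 + (20*(-21))*(10 + 15)) = sqrt(68290 - 420*25) = sqrt(68290 - 10500) = sqrt(57790)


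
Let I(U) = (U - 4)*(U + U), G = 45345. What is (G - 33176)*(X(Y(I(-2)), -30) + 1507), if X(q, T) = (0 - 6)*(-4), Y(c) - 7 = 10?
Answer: 18630739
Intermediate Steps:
I(U) = 2*U*(-4 + U) (I(U) = (-4 + U)*(2*U) = 2*U*(-4 + U))
Y(c) = 17 (Y(c) = 7 + 10 = 17)
X(q, T) = 24 (X(q, T) = -6*(-4) = 24)
(G - 33176)*(X(Y(I(-2)), -30) + 1507) = (45345 - 33176)*(24 + 1507) = 12169*1531 = 18630739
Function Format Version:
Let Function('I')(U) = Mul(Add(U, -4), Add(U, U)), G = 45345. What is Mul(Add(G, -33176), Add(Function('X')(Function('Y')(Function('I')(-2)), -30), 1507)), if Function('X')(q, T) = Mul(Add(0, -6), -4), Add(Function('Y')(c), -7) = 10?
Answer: 18630739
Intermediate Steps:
Function('I')(U) = Mul(2, U, Add(-4, U)) (Function('I')(U) = Mul(Add(-4, U), Mul(2, U)) = Mul(2, U, Add(-4, U)))
Function('Y')(c) = 17 (Function('Y')(c) = Add(7, 10) = 17)
Function('X')(q, T) = 24 (Function('X')(q, T) = Mul(-6, -4) = 24)
Mul(Add(G, -33176), Add(Function('X')(Function('Y')(Function('I')(-2)), -30), 1507)) = Mul(Add(45345, -33176), Add(24, 1507)) = Mul(12169, 1531) = 18630739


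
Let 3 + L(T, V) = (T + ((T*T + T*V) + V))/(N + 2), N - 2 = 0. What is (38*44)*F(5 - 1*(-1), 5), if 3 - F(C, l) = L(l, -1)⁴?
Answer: -130416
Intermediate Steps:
N = 2 (N = 2 + 0 = 2)
L(T, V) = -3 + T/4 + V/4 + T²/4 + T*V/4 (L(T, V) = -3 + (T + ((T*T + T*V) + V))/(2 + 2) = -3 + (T + ((T² + T*V) + V))/4 = -3 + (T + (V + T² + T*V))*(¼) = -3 + (T + V + T² + T*V)*(¼) = -3 + (T/4 + V/4 + T²/4 + T*V/4) = -3 + T/4 + V/4 + T²/4 + T*V/4)
F(C, l) = 3 - (-13/4 + l²/4)⁴ (F(C, l) = 3 - (-3 + l/4 + (¼)*(-1) + l²/4 + (¼)*l*(-1))⁴ = 3 - (-3 + l/4 - ¼ + l²/4 - l/4)⁴ = 3 - (-13/4 + l²/4)⁴)
(38*44)*F(5 - 1*(-1), 5) = (38*44)*(3 - (-13 + 5²)⁴/256) = 1672*(3 - (-13 + 25)⁴/256) = 1672*(3 - 1/256*12⁴) = 1672*(3 - 1/256*20736) = 1672*(3 - 81) = 1672*(-78) = -130416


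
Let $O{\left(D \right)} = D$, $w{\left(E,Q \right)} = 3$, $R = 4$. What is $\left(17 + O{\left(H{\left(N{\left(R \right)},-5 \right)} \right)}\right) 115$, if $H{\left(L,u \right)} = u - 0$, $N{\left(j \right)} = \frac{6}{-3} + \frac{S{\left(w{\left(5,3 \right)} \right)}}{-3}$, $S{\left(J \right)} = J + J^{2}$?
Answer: $1380$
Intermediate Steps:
$N{\left(j \right)} = -6$ ($N{\left(j \right)} = \frac{6}{-3} + \frac{3 \left(1 + 3\right)}{-3} = 6 \left(- \frac{1}{3}\right) + 3 \cdot 4 \left(- \frac{1}{3}\right) = -2 + 12 \left(- \frac{1}{3}\right) = -2 - 4 = -6$)
$H{\left(L,u \right)} = u$ ($H{\left(L,u \right)} = u + 0 = u$)
$\left(17 + O{\left(H{\left(N{\left(R \right)},-5 \right)} \right)}\right) 115 = \left(17 - 5\right) 115 = 12 \cdot 115 = 1380$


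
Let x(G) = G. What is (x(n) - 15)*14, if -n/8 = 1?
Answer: -322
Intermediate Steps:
n = -8 (n = -8*1 = -8)
(x(n) - 15)*14 = (-8 - 15)*14 = -23*14 = -322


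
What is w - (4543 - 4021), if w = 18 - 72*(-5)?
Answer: -144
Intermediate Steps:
w = 378 (w = 18 + 360 = 378)
w - (4543 - 4021) = 378 - (4543 - 4021) = 378 - 1*522 = 378 - 522 = -144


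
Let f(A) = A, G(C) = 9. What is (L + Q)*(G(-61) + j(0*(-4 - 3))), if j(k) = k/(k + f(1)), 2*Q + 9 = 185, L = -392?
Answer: -2736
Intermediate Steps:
Q = 88 (Q = -9/2 + (½)*185 = -9/2 + 185/2 = 88)
j(k) = k/(1 + k) (j(k) = k/(k + 1) = k/(1 + k))
(L + Q)*(G(-61) + j(0*(-4 - 3))) = (-392 + 88)*(9 + (0*(-4 - 3))/(1 + 0*(-4 - 3))) = -304*(9 + (0*(-7))/(1 + 0*(-7))) = -304*(9 + 0/(1 + 0)) = -304*(9 + 0/1) = -304*(9 + 0*1) = -304*(9 + 0) = -304*9 = -2736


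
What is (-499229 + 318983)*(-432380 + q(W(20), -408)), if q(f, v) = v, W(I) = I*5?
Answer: 78008305848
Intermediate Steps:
W(I) = 5*I
(-499229 + 318983)*(-432380 + q(W(20), -408)) = (-499229 + 318983)*(-432380 - 408) = -180246*(-432788) = 78008305848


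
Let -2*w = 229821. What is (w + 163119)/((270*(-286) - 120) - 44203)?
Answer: -96417/243086 ≈ -0.39664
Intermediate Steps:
w = -229821/2 (w = -½*229821 = -229821/2 ≈ -1.1491e+5)
(w + 163119)/((270*(-286) - 120) - 44203) = (-229821/2 + 163119)/((270*(-286) - 120) - 44203) = 96417/(2*((-77220 - 120) - 44203)) = 96417/(2*(-77340 - 44203)) = (96417/2)/(-121543) = (96417/2)*(-1/121543) = -96417/243086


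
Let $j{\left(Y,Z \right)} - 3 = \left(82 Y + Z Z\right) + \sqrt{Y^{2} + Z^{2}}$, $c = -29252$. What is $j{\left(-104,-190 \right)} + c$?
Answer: $-1677 + 2 \sqrt{11729} \approx -1460.4$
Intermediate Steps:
$j{\left(Y,Z \right)} = 3 + Z^{2} + \sqrt{Y^{2} + Z^{2}} + 82 Y$ ($j{\left(Y,Z \right)} = 3 + \left(\left(82 Y + Z Z\right) + \sqrt{Y^{2} + Z^{2}}\right) = 3 + \left(\left(82 Y + Z^{2}\right) + \sqrt{Y^{2} + Z^{2}}\right) = 3 + \left(\left(Z^{2} + 82 Y\right) + \sqrt{Y^{2} + Z^{2}}\right) = 3 + \left(Z^{2} + \sqrt{Y^{2} + Z^{2}} + 82 Y\right) = 3 + Z^{2} + \sqrt{Y^{2} + Z^{2}} + 82 Y$)
$j{\left(-104,-190 \right)} + c = \left(3 + \left(-190\right)^{2} + \sqrt{\left(-104\right)^{2} + \left(-190\right)^{2}} + 82 \left(-104\right)\right) - 29252 = \left(3 + 36100 + \sqrt{10816 + 36100} - 8528\right) - 29252 = \left(3 + 36100 + \sqrt{46916} - 8528\right) - 29252 = \left(3 + 36100 + 2 \sqrt{11729} - 8528\right) - 29252 = \left(27575 + 2 \sqrt{11729}\right) - 29252 = -1677 + 2 \sqrt{11729}$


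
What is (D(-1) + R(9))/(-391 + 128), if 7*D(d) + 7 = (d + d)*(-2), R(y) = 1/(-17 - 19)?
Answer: 115/66276 ≈ 0.0017352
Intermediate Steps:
R(y) = -1/36 (R(y) = 1/(-36) = -1/36)
D(d) = -1 - 4*d/7 (D(d) = -1 + ((d + d)*(-2))/7 = -1 + ((2*d)*(-2))/7 = -1 + (-4*d)/7 = -1 - 4*d/7)
(D(-1) + R(9))/(-391 + 128) = ((-1 - 4/7*(-1)) - 1/36)/(-391 + 128) = ((-1 + 4/7) - 1/36)/(-263) = (-3/7 - 1/36)*(-1/263) = -115/252*(-1/263) = 115/66276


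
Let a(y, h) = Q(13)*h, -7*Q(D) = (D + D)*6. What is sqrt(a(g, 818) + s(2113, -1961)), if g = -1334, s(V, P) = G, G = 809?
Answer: 29*I*sqrt(1015)/7 ≈ 131.99*I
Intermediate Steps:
s(V, P) = 809
Q(D) = -12*D/7 (Q(D) = -(D + D)*6/7 = -2*D*6/7 = -12*D/7)
a(y, h) = -156*h/7 (a(y, h) = (-12/7*13)*h = -156*h/7)
sqrt(a(g, 818) + s(2113, -1961)) = sqrt(-156/7*818 + 809) = sqrt(-127608/7 + 809) = sqrt(-121945/7) = 29*I*sqrt(1015)/7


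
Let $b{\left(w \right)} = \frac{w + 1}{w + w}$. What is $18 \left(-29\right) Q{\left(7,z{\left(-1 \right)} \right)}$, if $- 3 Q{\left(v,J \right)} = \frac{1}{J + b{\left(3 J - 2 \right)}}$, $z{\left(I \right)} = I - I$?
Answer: $696$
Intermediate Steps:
$z{\left(I \right)} = 0$
$b{\left(w \right)} = \frac{1 + w}{2 w}$
$Q{\left(v,J \right)} = - \frac{1}{3 \left(J + \frac{-1 + 3 J}{2 \left(-2 + 3 J\right)}\right)}$ ($Q{\left(v,J \right)} = - \frac{1}{3 \left(J + \frac{1 + \left(3 J - 2\right)}{2 \left(3 J - 2\right)}\right)} = - \frac{1}{3 \left(J + \frac{1 + \left(-2 + 3 J\right)}{2 \left(-2 + 3 J\right)}\right)} = - \frac{1}{3 \left(J + \frac{-1 + 3 J}{2 \left(-2 + 3 J\right)}\right)}$)
$18 \left(-29\right) Q{\left(7,z{\left(-1 \right)} \right)} = 18 \left(-29\right) \frac{2 \left(2 - 0\right)}{3 \left(-1 - 0 + 6 \cdot 0^{2}\right)} = - 522 \frac{2 \left(2 + 0\right)}{3 \left(-1 + 0 + 6 \cdot 0\right)} = - 522 \cdot \frac{2}{3} \frac{1}{-1 + 0 + 0} \cdot 2 = - 522 \cdot \frac{2}{3} \frac{1}{-1} \cdot 2 = - 522 \cdot \frac{2}{3} \left(-1\right) 2 = \left(-522\right) \left(- \frac{4}{3}\right) = 696$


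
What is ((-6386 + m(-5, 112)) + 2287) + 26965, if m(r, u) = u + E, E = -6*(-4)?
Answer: 23002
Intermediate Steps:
E = 24
m(r, u) = 24 + u (m(r, u) = u + 24 = 24 + u)
((-6386 + m(-5, 112)) + 2287) + 26965 = ((-6386 + (24 + 112)) + 2287) + 26965 = ((-6386 + 136) + 2287) + 26965 = (-6250 + 2287) + 26965 = -3963 + 26965 = 23002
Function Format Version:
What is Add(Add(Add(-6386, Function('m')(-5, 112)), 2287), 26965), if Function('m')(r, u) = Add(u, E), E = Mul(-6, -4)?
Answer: 23002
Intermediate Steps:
E = 24
Function('m')(r, u) = Add(24, u) (Function('m')(r, u) = Add(u, 24) = Add(24, u))
Add(Add(Add(-6386, Function('m')(-5, 112)), 2287), 26965) = Add(Add(Add(-6386, Add(24, 112)), 2287), 26965) = Add(Add(Add(-6386, 136), 2287), 26965) = Add(Add(-6250, 2287), 26965) = Add(-3963, 26965) = 23002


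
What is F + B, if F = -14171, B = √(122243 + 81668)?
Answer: -14171 + √203911 ≈ -13719.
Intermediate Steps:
B = √203911 ≈ 451.56
F + B = -14171 + √203911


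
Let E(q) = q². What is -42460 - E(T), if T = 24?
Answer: -43036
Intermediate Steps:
-42460 - E(T) = -42460 - 1*24² = -42460 - 1*576 = -42460 - 576 = -43036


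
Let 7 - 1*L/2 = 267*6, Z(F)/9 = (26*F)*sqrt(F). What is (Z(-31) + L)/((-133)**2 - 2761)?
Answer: -1595/7464 - 1209*I*sqrt(31)/2488 ≈ -0.21369 - 2.7056*I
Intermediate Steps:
Z(F) = 234*F**(3/2) (Z(F) = 9*((26*F)*sqrt(F)) = 9*(26*F**(3/2)) = 234*F**(3/2))
L = -3190 (L = 14 - 534*6 = 14 - 2*1602 = 14 - 3204 = -3190)
(Z(-31) + L)/((-133)**2 - 2761) = (234*(-31)**(3/2) - 3190)/((-133)**2 - 2761) = (234*(-31*I*sqrt(31)) - 3190)/(17689 - 2761) = (-7254*I*sqrt(31) - 3190)/14928 = (-3190 - 7254*I*sqrt(31))*(1/14928) = -1595/7464 - 1209*I*sqrt(31)/2488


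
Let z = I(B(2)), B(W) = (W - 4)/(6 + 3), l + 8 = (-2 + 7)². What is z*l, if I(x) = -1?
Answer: -17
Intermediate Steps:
l = 17 (l = -8 + (-2 + 7)² = -8 + 5² = -8 + 25 = 17)
B(W) = -4/9 + W/9 (B(W) = (-4 + W)/9 = (-4 + W)*(⅑) = -4/9 + W/9)
z = -1
z*l = -1*17 = -17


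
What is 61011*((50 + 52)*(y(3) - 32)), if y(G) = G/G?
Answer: -192916782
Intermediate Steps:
y(G) = 1
61011*((50 + 52)*(y(3) - 32)) = 61011*((50 + 52)*(1 - 32)) = 61011*(102*(-31)) = 61011*(-3162) = -192916782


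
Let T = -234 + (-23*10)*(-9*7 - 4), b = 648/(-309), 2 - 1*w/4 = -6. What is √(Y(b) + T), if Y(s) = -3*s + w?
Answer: 4*√10088026/103 ≈ 123.35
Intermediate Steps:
w = 32 (w = 8 - 4*(-6) = 8 + 24 = 32)
b = -216/103 (b = 648*(-1/309) = -216/103 ≈ -2.0971)
Y(s) = 32 - 3*s (Y(s) = -3*s + 32 = 32 - 3*s)
T = 15176 (T = -234 - 230*(-63 - 4) = -234 - 230*(-67) = -234 + 15410 = 15176)
√(Y(b) + T) = √((32 - 3*(-216/103)) + 15176) = √((32 + 648/103) + 15176) = √(3944/103 + 15176) = √(1567072/103) = 4*√10088026/103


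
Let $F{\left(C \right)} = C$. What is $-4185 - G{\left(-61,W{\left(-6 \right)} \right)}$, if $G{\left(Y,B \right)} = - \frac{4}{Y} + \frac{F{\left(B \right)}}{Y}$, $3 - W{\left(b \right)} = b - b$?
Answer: $- \frac{255286}{61} \approx -4185.0$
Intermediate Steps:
$W{\left(b \right)} = 3$ ($W{\left(b \right)} = 3 - \left(b - b\right) = 3 - 0 = 3 + 0 = 3$)
$G{\left(Y,B \right)} = - \frac{4}{Y} + \frac{B}{Y}$
$-4185 - G{\left(-61,W{\left(-6 \right)} \right)} = -4185 - \frac{-4 + 3}{-61} = -4185 - \left(- \frac{1}{61}\right) \left(-1\right) = -4185 - \frac{1}{61} = - \frac{255286}{61}$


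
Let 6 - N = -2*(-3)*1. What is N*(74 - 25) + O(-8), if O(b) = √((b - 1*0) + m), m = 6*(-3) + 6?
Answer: 2*I*√5 ≈ 4.4721*I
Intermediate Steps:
m = -12 (m = -18 + 6 = -12)
O(b) = √(-12 + b) (O(b) = √((b - 1*0) - 12) = √((b + 0) - 12) = √(b - 12) = √(-12 + b))
N = 0 (N = 6 - (-2*(-3)) = 6 - 6 = 0)
N*(74 - 25) + O(-8) = 0*(74 - 25) + √(-12 - 8) = 0*49 + √(-20) = 0 + 2*I*√5 = 2*I*√5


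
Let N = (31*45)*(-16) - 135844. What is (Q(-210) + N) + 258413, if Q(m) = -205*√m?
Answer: 100249 - 205*I*√210 ≈ 1.0025e+5 - 2970.7*I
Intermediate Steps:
N = -158164 (N = 1395*(-16) - 135844 = -22320 - 135844 = -158164)
(Q(-210) + N) + 258413 = (-205*I*√210 - 158164) + 258413 = (-158164 - 205*I*√210) + 258413 = 100249 - 205*I*√210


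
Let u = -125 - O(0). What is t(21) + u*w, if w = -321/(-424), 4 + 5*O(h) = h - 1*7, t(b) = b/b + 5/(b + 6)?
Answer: -2626849/28620 ≈ -91.784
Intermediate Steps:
t(b) = 1 + 5/(6 + b)
O(h) = -11/5 + h/5 (O(h) = -4/5 + (h - 1*7)/5 = -4/5 + (h - 7)/5 = -4/5 + (-7 + h)/5 = -4/5 + (-7/5 + h/5) = -11/5 + h/5)
w = 321/424 (w = -321*(-1/424) = 321/424 ≈ 0.75708)
u = -614/5 (u = -125 - (-11/5 + (1/5)*0) = -125 - (-11/5 + 0) = -125 - 1*(-11/5) = -125 + 11/5 = -614/5 ≈ -122.80)
t(21) + u*w = (11 + 21)/(6 + 21) - 614/5*321/424 = 32/27 - 98547/1060 = -2626849/28620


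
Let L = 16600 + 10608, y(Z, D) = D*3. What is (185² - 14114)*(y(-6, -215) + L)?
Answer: 534208493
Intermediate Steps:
y(Z, D) = 3*D
L = 27208
(185² - 14114)*(y(-6, -215) + L) = (185² - 14114)*(3*(-215) + 27208) = (34225 - 14114)*(-645 + 27208) = 20111*26563 = 534208493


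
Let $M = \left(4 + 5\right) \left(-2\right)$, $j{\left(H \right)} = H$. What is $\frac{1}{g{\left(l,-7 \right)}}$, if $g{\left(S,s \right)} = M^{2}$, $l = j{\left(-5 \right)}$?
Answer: $\frac{1}{324} \approx 0.0030864$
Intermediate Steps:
$l = -5$
$M = -18$ ($M = 9 \left(-2\right) = -18$)
$g{\left(S,s \right)} = 324$ ($g{\left(S,s \right)} = \left(-18\right)^{2} = 324$)
$\frac{1}{g{\left(l,-7 \right)}} = \frac{1}{324}$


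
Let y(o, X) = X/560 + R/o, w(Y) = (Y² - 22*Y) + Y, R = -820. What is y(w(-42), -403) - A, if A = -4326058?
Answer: 457869869753/105840 ≈ 4.3261e+6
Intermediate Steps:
w(Y) = Y² - 21*Y
y(o, X) = -820/o + X/560 (y(o, X) = X/560 - 820/o = -820/o + X/560)
y(w(-42), -403) - A = (-820*(-1/(42*(-21 - 42))) + (1/560)*(-403)) - 1*(-4326058) = (-820/((-42*(-63))) - 403/560) + 4326058 = (-820/2646 - 403/560) + 4326058 = (-820*1/2646 - 403/560) + 4326058 = (-410/1323 - 403/560) + 4326058 = -108967/105840 + 4326058 = 457869869753/105840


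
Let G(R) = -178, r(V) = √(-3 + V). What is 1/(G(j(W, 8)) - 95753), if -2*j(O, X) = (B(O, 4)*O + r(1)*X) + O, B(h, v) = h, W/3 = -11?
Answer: -1/95931 ≈ -1.0424e-5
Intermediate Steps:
W = -33 (W = 3*(-11) = -33)
j(O, X) = -O/2 - O²/2 - I*X*√2/2 (j(O, X) = -((O*O + √(-3 + 1)*X) + O)/2 = -((O² + √(-2)*X) + O)/2 = -((O² + (I*√2)*X) + O)/2 = -((O² + I*X*√2) + O)/2 = -(O + O² + I*X*√2)/2 = -O/2 - O²/2 - I*X*√2/2)
1/(G(j(W, 8)) - 95753) = 1/(-178 - 95753) = 1/(-95931) = -1/95931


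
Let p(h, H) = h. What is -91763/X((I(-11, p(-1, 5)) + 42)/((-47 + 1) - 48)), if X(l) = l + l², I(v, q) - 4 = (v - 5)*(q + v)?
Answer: -28957781/1224 ≈ -23658.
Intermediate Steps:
I(v, q) = 4 + (-5 + v)*(q + v) (I(v, q) = 4 + (v - 5)*(q + v) = 4 + (-5 + v)*(q + v))
-91763/X((I(-11, p(-1, 5)) + 42)/((-47 + 1) - 48)) = -91763*((-47 + 1) - 48)/((1 + ((4 + (-11)² - 5*(-1) - 5*(-11) - 1*(-11)) + 42)/((-47 + 1) - 48))*((4 + (-11)² - 5*(-1) - 5*(-11) - 1*(-11)) + 42)) = -91763*(-46 - 48)/((1 + ((4 + 121 + 5 + 55 + 11) + 42)/(-46 - 48))*((4 + 121 + 5 + 55 + 11) + 42)) = -91763*(-94/((1 + (196 + 42)/(-94))*(196 + 42))) = -91763*(-47/(119*(1 + 238*(-1/94)))) = -91763*(-47/(119*(1 - 119/47))) = -91763/((-119/47*(-72/47))) = -91763/8568/2209 = -91763*2209/8568 = -28957781/1224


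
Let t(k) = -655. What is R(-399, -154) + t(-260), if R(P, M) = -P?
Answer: -256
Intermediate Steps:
R(-399, -154) + t(-260) = -1*(-399) - 655 = 399 - 655 = -256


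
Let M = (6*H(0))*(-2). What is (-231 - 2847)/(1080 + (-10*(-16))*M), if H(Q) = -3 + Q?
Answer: -9/20 ≈ -0.45000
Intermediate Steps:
M = 36 (M = (6*(-3 + 0))*(-2) = (6*(-3))*(-2) = -18*(-2) = 36)
(-231 - 2847)/(1080 + (-10*(-16))*M) = (-231 - 2847)/(1080 - 10*(-16)*36) = -3078/(1080 + 160*36) = -3078/(1080 + 5760) = -3078/6840 = -3078*1/6840 = -9/20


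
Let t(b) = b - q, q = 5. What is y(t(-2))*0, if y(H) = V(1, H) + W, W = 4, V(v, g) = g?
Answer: 0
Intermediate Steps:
t(b) = -5 + b (t(b) = b - 1*5 = b - 5 = -5 + b)
y(H) = 4 + H (y(H) = H + 4 = 4 + H)
y(t(-2))*0 = (4 + (-5 - 2))*0 = (4 - 7)*0 = -3*0 = 0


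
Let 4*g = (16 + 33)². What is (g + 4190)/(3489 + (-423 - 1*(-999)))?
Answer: 6387/5420 ≈ 1.1784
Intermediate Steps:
g = 2401/4 (g = (16 + 33)²/4 = (¼)*49² = (¼)*2401 = 2401/4 ≈ 600.25)
(g + 4190)/(3489 + (-423 - 1*(-999))) = (2401/4 + 4190)/(3489 + (-423 - 1*(-999))) = 19161/(4*(3489 + (-423 + 999))) = 19161/(4*(3489 + 576)) = (19161/4)/4065 = (19161/4)*(1/4065) = 6387/5420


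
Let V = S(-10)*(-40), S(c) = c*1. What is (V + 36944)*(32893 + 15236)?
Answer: 1797329376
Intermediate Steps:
S(c) = c
V = 400 (V = -10*(-40) = 400)
(V + 36944)*(32893 + 15236) = (400 + 36944)*(32893 + 15236) = 37344*48129 = 1797329376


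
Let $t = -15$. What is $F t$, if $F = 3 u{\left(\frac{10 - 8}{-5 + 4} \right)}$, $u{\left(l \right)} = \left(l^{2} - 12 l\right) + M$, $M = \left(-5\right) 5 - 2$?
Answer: $-45$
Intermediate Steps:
$M = -27$ ($M = -25 - 2 = -27$)
$u{\left(l \right)} = -27 + l^{2} - 12 l$ ($u{\left(l \right)} = \left(l^{2} - 12 l\right) - 27 = -27 + l^{2} - 12 l$)
$F = 3$ ($F = 3 \left(-27 + \left(\frac{10 - 8}{-5 + 4}\right)^{2} - 12 \frac{10 - 8}{-5 + 4}\right) = 3 \left(-27 + \left(\frac{2}{-1}\right)^{2} - 12 \frac{2}{-1}\right) = 3 \left(-27 + \left(2 \left(-1\right)\right)^{2} - 12 \cdot 2 \left(-1\right)\right) = 3 \left(-27 + \left(-2\right)^{2} - -24\right) = 3 \left(-27 + 4 + 24\right) = 3 \cdot 1 = 3$)
$F t = 3 \left(-15\right) = -45$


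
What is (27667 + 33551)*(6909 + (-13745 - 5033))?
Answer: -726596442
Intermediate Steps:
(27667 + 33551)*(6909 + (-13745 - 5033)) = 61218*(6909 - 18778) = 61218*(-11869) = -726596442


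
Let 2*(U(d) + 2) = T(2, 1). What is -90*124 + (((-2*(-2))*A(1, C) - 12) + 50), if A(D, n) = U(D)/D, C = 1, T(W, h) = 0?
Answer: -11130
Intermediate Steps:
U(d) = -2 (U(d) = -2 + (½)*0 = -2 + 0 = -2)
A(D, n) = -2/D
-90*124 + (((-2*(-2))*A(1, C) - 12) + 50) = -90*124 + (((-2*(-2))*(-2/1) - 12) + 50) = -11160 + ((4*(-2*1) - 12) + 50) = -11160 + ((4*(-2) - 12) + 50) = -11160 + ((-8 - 12) + 50) = -11160 + (-20 + 50) = -11160 + 30 = -11130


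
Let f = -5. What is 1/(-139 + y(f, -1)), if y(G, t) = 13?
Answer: -1/126 ≈ -0.0079365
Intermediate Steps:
1/(-139 + y(f, -1)) = 1/(-139 + 13) = 1/(-126) = -1/126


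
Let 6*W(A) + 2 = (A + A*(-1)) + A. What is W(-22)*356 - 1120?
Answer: -2544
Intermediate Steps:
W(A) = -⅓ + A/6 (W(A) = -⅓ + ((A + A*(-1)) + A)/6 = -⅓ + ((A - A) + A)/6 = -⅓ + (0 + A)/6 = -⅓ + A/6)
W(-22)*356 - 1120 = (-⅓ + (⅙)*(-22))*356 - 1120 = (-⅓ - 11/3)*356 - 1120 = -4*356 - 1120 = -1424 - 1120 = -2544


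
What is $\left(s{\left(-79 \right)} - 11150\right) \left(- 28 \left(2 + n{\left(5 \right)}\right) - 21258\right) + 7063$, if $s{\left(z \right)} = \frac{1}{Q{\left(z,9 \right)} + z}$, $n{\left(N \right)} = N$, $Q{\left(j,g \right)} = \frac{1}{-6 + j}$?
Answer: $\frac{803298861149}{3358} \approx 2.3922 \cdot 10^{8}$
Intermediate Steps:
$s{\left(z \right)} = \frac{1}{z + \frac{1}{-6 + z}}$ ($s{\left(z \right)} = \frac{1}{\frac{1}{-6 + z} + z} = \frac{1}{z + \frac{1}{-6 + z}}$)
$\left(s{\left(-79 \right)} - 11150\right) \left(- 28 \left(2 + n{\left(5 \right)}\right) - 21258\right) + 7063 = \left(\frac{-6 - 79}{1 - 79 \left(-6 - 79\right)} - 11150\right) \left(- 28 \left(2 + 5\right) - 21258\right) + 7063 = \left(\frac{1}{1 - -6715} \left(-85\right) - 11150\right) \left(\left(-28\right) 7 - 21258\right) + 7063 = \left(\frac{1}{1 + 6715} \left(-85\right) - 11150\right) \left(-196 - 21258\right) + 7063 = \left(\frac{1}{6716} \left(-85\right) - 11150\right) \left(-21454\right) + 7063 = \left(- \frac{85}{6716} - 11150\right) \left(-21454\right) + 7063 = \left(- \frac{74883485}{6716}\right) \left(-21454\right) + 7063 = \frac{803275143595}{3358} + 7063 = \frac{803298861149}{3358}$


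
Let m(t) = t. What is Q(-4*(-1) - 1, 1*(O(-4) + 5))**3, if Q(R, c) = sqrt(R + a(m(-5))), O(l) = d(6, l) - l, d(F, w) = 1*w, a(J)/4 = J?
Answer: -17*I*sqrt(17) ≈ -70.093*I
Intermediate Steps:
a(J) = 4*J
d(F, w) = w
O(l) = 0 (O(l) = l - l = 0)
Q(R, c) = sqrt(-20 + R) (Q(R, c) = sqrt(R + 4*(-5)) = sqrt(R - 20) = sqrt(-20 + R))
Q(-4*(-1) - 1, 1*(O(-4) + 5))**3 = (sqrt(-20 + (-4*(-1) - 1)))**3 = (sqrt(-20 + (4 - 1)))**3 = (sqrt(-20 + 3))**3 = (sqrt(-17))**3 = (I*sqrt(17))**3 = -17*I*sqrt(17)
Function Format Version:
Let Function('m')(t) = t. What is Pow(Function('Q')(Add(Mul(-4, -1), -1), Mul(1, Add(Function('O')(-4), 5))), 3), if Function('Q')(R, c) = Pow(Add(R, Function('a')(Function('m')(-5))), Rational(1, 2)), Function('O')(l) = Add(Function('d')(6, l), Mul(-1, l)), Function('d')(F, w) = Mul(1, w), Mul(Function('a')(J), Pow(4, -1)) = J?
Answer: Mul(-17, I, Pow(17, Rational(1, 2))) ≈ Mul(-70.093, I)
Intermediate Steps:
Function('a')(J) = Mul(4, J)
Function('d')(F, w) = w
Function('O')(l) = 0 (Function('O')(l) = Add(l, Mul(-1, l)) = 0)
Function('Q')(R, c) = Pow(Add(-20, R), Rational(1, 2)) (Function('Q')(R, c) = Pow(Add(R, Mul(4, -5)), Rational(1, 2)) = Pow(Add(R, -20), Rational(1, 2)) = Pow(Add(-20, R), Rational(1, 2)))
Pow(Function('Q')(Add(Mul(-4, -1), -1), Mul(1, Add(Function('O')(-4), 5))), 3) = Pow(Pow(Add(-20, Add(Mul(-4, -1), -1)), Rational(1, 2)), 3) = Pow(Pow(Add(-20, Add(4, -1)), Rational(1, 2)), 3) = Pow(Pow(Add(-20, 3), Rational(1, 2)), 3) = Pow(Pow(-17, Rational(1, 2)), 3) = Pow(Mul(I, Pow(17, Rational(1, 2))), 3) = Mul(-17, I, Pow(17, Rational(1, 2)))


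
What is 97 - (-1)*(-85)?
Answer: 12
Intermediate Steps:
97 - (-1)*(-85) = 97 - 1*85 = 97 - 85 = 12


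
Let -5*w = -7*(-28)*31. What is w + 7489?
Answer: 31369/5 ≈ 6273.8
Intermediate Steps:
w = -6076/5 (w = -(-7*(-28))*31/5 = -196*31/5 = -⅕*6076 = -6076/5 ≈ -1215.2)
w + 7489 = -6076/5 + 7489 = 31369/5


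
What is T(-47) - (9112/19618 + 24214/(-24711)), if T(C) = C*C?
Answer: 31503816553/14258247 ≈ 2209.5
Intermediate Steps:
T(C) = C**2
T(-47) - (9112/19618 + 24214/(-24711)) = (-47)**2 - (9112/19618 + 24214/(-24711)) = 2209 - (9112*(1/19618) + 24214*(-1/24711)) = 2209 - (268/577 - 24214/24711) = 2209 - 1*(-7348930/14258247) = 2209 + 7348930/14258247 = 31503816553/14258247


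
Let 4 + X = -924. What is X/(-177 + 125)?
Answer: 232/13 ≈ 17.846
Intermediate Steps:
X = -928 (X = -4 - 924 = -928)
X/(-177 + 125) = -928/(-177 + 125) = -928/(-52) = -928*(-1/52) = 232/13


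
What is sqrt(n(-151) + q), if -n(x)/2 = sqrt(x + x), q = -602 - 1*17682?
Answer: sqrt(-18284 - 2*I*sqrt(302)) ≈ 0.129 - 135.22*I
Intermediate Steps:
q = -18284 (q = -602 - 17682 = -18284)
n(x) = -2*sqrt(2)*sqrt(x) (n(x) = -2*sqrt(x + x) = -2*sqrt(2)*sqrt(x))
sqrt(n(-151) + q) = sqrt(-2*sqrt(2)*sqrt(-151) - 18284) = sqrt(-2*sqrt(2)*I*sqrt(151) - 18284) = sqrt(-2*I*sqrt(302) - 18284) = sqrt(-18284 - 2*I*sqrt(302))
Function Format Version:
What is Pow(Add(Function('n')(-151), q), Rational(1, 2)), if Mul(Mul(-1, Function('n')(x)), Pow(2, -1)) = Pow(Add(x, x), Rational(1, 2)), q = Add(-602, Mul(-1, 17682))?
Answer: Pow(Add(-18284, Mul(-2, I, Pow(302, Rational(1, 2)))), Rational(1, 2)) ≈ Add(0.129, Mul(-135.22, I))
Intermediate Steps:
q = -18284 (q = Add(-602, -17682) = -18284)
Function('n')(x) = Mul(-2, Pow(2, Rational(1, 2)), Pow(x, Rational(1, 2))) (Function('n')(x) = Mul(-2, Pow(Add(x, x), Rational(1, 2))) = Mul(-2, Pow(Mul(2, x), Rational(1, 2))) = Mul(-2, Mul(Pow(2, Rational(1, 2)), Pow(x, Rational(1, 2)))) = Mul(-2, Pow(2, Rational(1, 2)), Pow(x, Rational(1, 2))))
Pow(Add(Function('n')(-151), q), Rational(1, 2)) = Pow(Add(Mul(-2, Pow(2, Rational(1, 2)), Pow(-151, Rational(1, 2))), -18284), Rational(1, 2)) = Pow(Add(Mul(-2, Pow(2, Rational(1, 2)), Mul(I, Pow(151, Rational(1, 2)))), -18284), Rational(1, 2)) = Pow(Add(Mul(-2, I, Pow(302, Rational(1, 2))), -18284), Rational(1, 2)) = Pow(Add(-18284, Mul(-2, I, Pow(302, Rational(1, 2)))), Rational(1, 2))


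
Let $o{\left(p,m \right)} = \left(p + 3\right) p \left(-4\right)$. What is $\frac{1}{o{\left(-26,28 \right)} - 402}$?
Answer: $- \frac{1}{2794} \approx -0.00035791$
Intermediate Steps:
$o{\left(p,m \right)} = - 4 p \left(3 + p\right)$ ($o{\left(p,m \right)} = \left(3 + p\right) \left(- 4 p\right) = - 4 p \left(3 + p\right)$)
$\frac{1}{o{\left(-26,28 \right)} - 402} = \frac{1}{\left(-4\right) \left(-26\right) \left(3 - 26\right) - 402} = \frac{1}{\left(-4\right) \left(-26\right) \left(-23\right) - 402} = \frac{1}{-2392 - 402} = \frac{1}{-2794} = - \frac{1}{2794}$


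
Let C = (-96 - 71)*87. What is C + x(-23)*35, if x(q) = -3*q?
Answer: -12114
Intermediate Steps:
C = -14529 (C = -167*87 = -14529)
C + x(-23)*35 = -14529 - 3*(-23)*35 = -14529 + 69*35 = -14529 + 2415 = -12114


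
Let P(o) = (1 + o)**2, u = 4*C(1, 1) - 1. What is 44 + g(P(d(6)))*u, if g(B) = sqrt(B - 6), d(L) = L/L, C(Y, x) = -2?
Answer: 44 - 9*I*sqrt(2) ≈ 44.0 - 12.728*I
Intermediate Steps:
d(L) = 1
u = -9 (u = 4*(-2) - 1 = -8 - 1 = -9)
g(B) = sqrt(-6 + B)
44 + g(P(d(6)))*u = 44 + sqrt(-6 + (1 + 1)**2)*(-9) = 44 + sqrt(-6 + 2**2)*(-9) = 44 + sqrt(-6 + 4)*(-9) = 44 + sqrt(-2)*(-9) = 44 + (I*sqrt(2))*(-9) = 44 - 9*I*sqrt(2)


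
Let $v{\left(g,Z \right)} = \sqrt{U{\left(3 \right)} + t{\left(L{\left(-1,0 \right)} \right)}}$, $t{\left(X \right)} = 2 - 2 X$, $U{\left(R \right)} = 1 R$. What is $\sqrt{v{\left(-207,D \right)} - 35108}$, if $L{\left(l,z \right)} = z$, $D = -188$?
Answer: $\sqrt{-35108 + \sqrt{5}} \approx 187.37 i$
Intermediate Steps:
$U{\left(R \right)} = R$
$v{\left(g,Z \right)} = \sqrt{5}$ ($v{\left(g,Z \right)} = \sqrt{3 + \left(2 - 0\right)} = \sqrt{3 + \left(2 + 0\right)} = \sqrt{3 + 2} = \sqrt{5}$)
$\sqrt{v{\left(-207,D \right)} - 35108} = \sqrt{\sqrt{5} - 35108} = \sqrt{-35108 + \sqrt{5}}$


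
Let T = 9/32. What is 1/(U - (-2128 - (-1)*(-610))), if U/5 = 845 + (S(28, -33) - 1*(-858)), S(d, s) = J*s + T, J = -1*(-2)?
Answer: 32/349581 ≈ 9.1538e-5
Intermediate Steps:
T = 9/32 (T = 9*(1/32) = 9/32 ≈ 0.28125)
J = 2
S(d, s) = 9/32 + 2*s (S(d, s) = 2*s + 9/32 = 9/32 + 2*s)
U = 261965/32 (U = 5*(845 + ((9/32 + 2*(-33)) - 1*(-858))) = 5*(845 + ((9/32 - 66) + 858)) = 5*(845 + (-2103/32 + 858)) = 5*(845 + 25353/32) = 5*(52393/32) = 261965/32 ≈ 8186.4)
1/(U - (-2128 - (-1)*(-610))) = 1/(261965/32 - (-2128 - (-1)*(-610))) = 1/(261965/32 - (-2128 - 1*610)) = 1/(261965/32 - (-2128 - 610)) = 1/(261965/32 - 1*(-2738)) = 1/(261965/32 + 2738) = 1/(349581/32) = 32/349581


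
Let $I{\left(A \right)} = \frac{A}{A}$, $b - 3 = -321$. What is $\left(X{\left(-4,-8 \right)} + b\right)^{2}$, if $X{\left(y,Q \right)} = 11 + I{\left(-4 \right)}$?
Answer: $93636$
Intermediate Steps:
$b = -318$ ($b = 3 - 321 = -318$)
$I{\left(A \right)} = 1$
$X{\left(y,Q \right)} = 12$ ($X{\left(y,Q \right)} = 11 + 1 = 12$)
$\left(X{\left(-4,-8 \right)} + b\right)^{2} = \left(12 - 318\right)^{2} = \left(-306\right)^{2} = 93636$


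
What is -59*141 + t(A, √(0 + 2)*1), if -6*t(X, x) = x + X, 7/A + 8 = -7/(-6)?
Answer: -341072/41 - √2/6 ≈ -8319.1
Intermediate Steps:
A = -42/41 (A = 7/(-8 - 7/(-6)) = 7/(-8 - 7*(-⅙)) = 7/(-8 + 7/6) = 7/(-41/6) = 7*(-6/41) = -42/41 ≈ -1.0244)
t(X, x) = -X/6 - x/6 (t(X, x) = -(x + X)/6 = -(X + x)/6 = -X/6 - x/6)
-59*141 + t(A, √(0 + 2)*1) = -59*141 + (-⅙*(-42/41) - √(0 + 2)/6) = -8319 + (7/41 - √2/6) = -341072/41 - √2/6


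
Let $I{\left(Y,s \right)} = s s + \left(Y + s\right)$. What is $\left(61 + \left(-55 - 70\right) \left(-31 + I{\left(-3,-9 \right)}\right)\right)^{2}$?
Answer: $21986721$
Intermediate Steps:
$I{\left(Y,s \right)} = Y + s + s^{2}$ ($I{\left(Y,s \right)} = s^{2} + \left(Y + s\right) = Y + s + s^{2}$)
$\left(61 + \left(-55 - 70\right) \left(-31 + I{\left(-3,-9 \right)}\right)\right)^{2} = \left(61 + \left(-55 - 70\right) \left(-31 - \left(12 - 81\right)\right)\right)^{2} = \left(61 - 125 \left(-31 - -69\right)\right)^{2} = \left(61 - 125 \left(-31 + 69\right)\right)^{2} = \left(61 - 4750\right)^{2} = \left(-4689\right)^{2} = 21986721$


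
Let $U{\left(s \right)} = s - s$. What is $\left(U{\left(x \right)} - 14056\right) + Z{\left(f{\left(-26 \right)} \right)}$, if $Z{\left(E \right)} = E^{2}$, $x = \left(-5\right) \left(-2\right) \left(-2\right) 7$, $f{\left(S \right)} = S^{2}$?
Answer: $442920$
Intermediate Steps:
$x = -140$ ($x = 10 \left(-2\right) 7 = \left(-20\right) 7 = -140$)
$U{\left(s \right)} = 0$
$\left(U{\left(x \right)} - 14056\right) + Z{\left(f{\left(-26 \right)} \right)} = \left(0 - 14056\right) + \left(\left(-26\right)^{2}\right)^{2} = \left(0 - 14056\right) + 676^{2} = -14056 + 456976 = 442920$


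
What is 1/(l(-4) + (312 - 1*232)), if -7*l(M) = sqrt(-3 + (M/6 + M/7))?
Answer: 82320/6585689 + 7*I*sqrt(1869)/6585689 ≈ 0.0125 + 4.5952e-5*I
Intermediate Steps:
l(M) = -sqrt(-3 + 13*M/42)/7 (l(M) = -sqrt(-3 + (M/6 + M/7))/7 = -sqrt(-3 + 13*M/42)/7)
1/(l(-4) + (312 - 1*232)) = 1/(-sqrt(-5292 + 546*(-4))/294 + (312 - 1*232)) = 1/(-sqrt(-5292 - 2184)/294 + (312 - 232)) = 1/(-I*sqrt(1869)/147 + 80) = 1/(80 - I*sqrt(1869)/147)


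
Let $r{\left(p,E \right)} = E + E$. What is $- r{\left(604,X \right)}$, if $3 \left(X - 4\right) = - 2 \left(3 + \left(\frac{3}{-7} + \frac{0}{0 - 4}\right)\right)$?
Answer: $- \frac{32}{7} \approx -4.5714$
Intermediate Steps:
$X = \frac{16}{7}$ ($X = 4 + \frac{\left(-2\right) \left(3 + \left(\frac{3}{-7} + \frac{0}{0 - 4}\right)\right)}{3} = 4 + \frac{\left(-2\right) \left(3 + \left(3 \left(- \frac{1}{7}\right) + \frac{0}{-4}\right)\right)}{3} = 4 + \frac{\left(-2\right) \left(3 + \left(- \frac{3}{7} + 0 \left(- \frac{1}{4}\right)\right)\right)}{3} = 4 + \frac{\left(-2\right) \left(3 + \left(- \frac{3}{7} + 0\right)\right)}{3} = 4 + \frac{\left(-2\right) \left(3 - \frac{3}{7}\right)}{3} = 4 + \frac{\left(-2\right) \frac{18}{7}}{3} = 4 + \frac{1}{3} \left(- \frac{36}{7}\right) = 4 - \frac{12}{7} = \frac{16}{7} \approx 2.2857$)
$r{\left(p,E \right)} = 2 E$
$- r{\left(604,X \right)} = - \frac{2 \cdot 16}{7} = \left(-1\right) \frac{32}{7} = - \frac{32}{7}$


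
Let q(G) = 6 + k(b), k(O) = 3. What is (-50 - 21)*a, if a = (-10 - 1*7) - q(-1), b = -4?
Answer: 1846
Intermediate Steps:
q(G) = 9 (q(G) = 6 + 3 = 9)
a = -26 (a = (-10 - 1*7) - 1*9 = (-10 - 7) - 9 = -17 - 9 = -26)
(-50 - 21)*a = (-50 - 21)*(-26) = -71*(-26) = 1846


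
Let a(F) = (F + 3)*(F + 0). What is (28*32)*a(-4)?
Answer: 3584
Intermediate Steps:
a(F) = F*(3 + F) (a(F) = (3 + F)*F = F*(3 + F))
(28*32)*a(-4) = (28*32)*(-4*(3 - 4)) = 896*(-4*(-1)) = 896*4 = 3584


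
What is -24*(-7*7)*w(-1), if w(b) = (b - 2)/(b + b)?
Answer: 1764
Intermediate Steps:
w(b) = (-2 + b)/(2*b) (w(b) = (-2 + b)/((2*b)) = (-2 + b)*(1/(2*b)) = (-2 + b)/(2*b))
-24*(-7*7)*w(-1) = -24*(-7*7)*(½)*(-2 - 1)/(-1) = -(-1176)*(½)*(-1)*(-3) = -(-1176)*3/2 = -24*(-147/2) = 1764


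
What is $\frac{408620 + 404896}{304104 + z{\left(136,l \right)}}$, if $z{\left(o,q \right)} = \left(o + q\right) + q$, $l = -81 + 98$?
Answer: $\frac{406758}{152137} \approx 2.6736$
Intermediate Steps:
$l = 17$
$z{\left(o,q \right)} = o + 2 q$
$\frac{408620 + 404896}{304104 + z{\left(136,l \right)}} = \frac{408620 + 404896}{304104 + \left(136 + 2 \cdot 17\right)} = \frac{813516}{304104 + \left(136 + 34\right)} = \frac{813516}{304104 + 170} = \frac{813516}{304274} = 813516 \cdot \frac{1}{304274} = \frac{406758}{152137}$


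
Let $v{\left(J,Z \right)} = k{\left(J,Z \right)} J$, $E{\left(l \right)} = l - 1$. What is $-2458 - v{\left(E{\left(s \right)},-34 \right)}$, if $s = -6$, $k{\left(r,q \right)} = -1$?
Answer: $-2465$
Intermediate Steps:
$E{\left(l \right)} = -1 + l$
$v{\left(J,Z \right)} = - J$
$-2458 - v{\left(E{\left(s \right)},-34 \right)} = -2458 - - (-1 - 6) = -2458 - \left(-1\right) \left(-7\right) = -2458 - 7 = -2465$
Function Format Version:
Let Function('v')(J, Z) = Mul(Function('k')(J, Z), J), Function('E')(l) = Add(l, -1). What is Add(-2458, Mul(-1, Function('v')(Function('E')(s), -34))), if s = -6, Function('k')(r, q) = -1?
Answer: -2465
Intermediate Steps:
Function('E')(l) = Add(-1, l)
Function('v')(J, Z) = Mul(-1, J)
Add(-2458, Mul(-1, Function('v')(Function('E')(s), -34))) = Add(-2458, Mul(-1, Mul(-1, Add(-1, -6)))) = Add(-2458, Mul(-1, Mul(-1, -7))) = Add(-2458, Mul(-1, 7)) = Add(-2458, -7) = -2465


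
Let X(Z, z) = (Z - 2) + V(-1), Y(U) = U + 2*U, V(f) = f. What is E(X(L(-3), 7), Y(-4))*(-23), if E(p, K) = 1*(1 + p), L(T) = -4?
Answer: 138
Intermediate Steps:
Y(U) = 3*U
X(Z, z) = -3 + Z (X(Z, z) = (Z - 2) - 1 = (-2 + Z) - 1 = -3 + Z)
E(p, K) = 1 + p
E(X(L(-3), 7), Y(-4))*(-23) = (1 + (-3 - 4))*(-23) = (1 - 7)*(-23) = -6*(-23) = 138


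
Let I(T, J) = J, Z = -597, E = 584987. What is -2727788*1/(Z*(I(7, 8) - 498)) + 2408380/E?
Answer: -4896687458/940254105 ≈ -5.2078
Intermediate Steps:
-2727788*1/(Z*(I(7, 8) - 498)) + 2408380/E = -2727788*(-1/(597*(8 - 498))) + 2408380/584987 = -2727788/((-490*(-597))) + 2408380*(1/584987) = -2727788/292530 + 185260/44999 = -2727788*1/292530 + 185260/44999 = -194842/20895 + 185260/44999 = -4896687458/940254105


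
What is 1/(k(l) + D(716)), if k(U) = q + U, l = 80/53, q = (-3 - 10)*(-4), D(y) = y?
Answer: 53/40784 ≈ 0.0012995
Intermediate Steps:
q = 52 (q = -13*(-4) = 52)
l = 80/53 (l = 80*(1/53) = 80/53 ≈ 1.5094)
k(U) = 52 + U
1/(k(l) + D(716)) = 1/((52 + 80/53) + 716) = 1/(2836/53 + 716) = 1/(40784/53) = 53/40784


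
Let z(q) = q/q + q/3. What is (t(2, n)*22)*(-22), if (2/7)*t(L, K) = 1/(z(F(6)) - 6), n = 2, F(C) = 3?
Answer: 847/2 ≈ 423.50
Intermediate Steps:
z(q) = 1 + q/3 (z(q) = 1 + q*(⅓) = 1 + q/3)
t(L, K) = -7/8 (t(L, K) = 7/(2*((1 + (⅓)*3) - 6)) = 7/(2*((1 + 1) - 6)) = 7/(2*(2 - 6)) = (7/2)/(-4) = (7/2)*(-¼) = -7/8)
(t(2, n)*22)*(-22) = -7/8*22*(-22) = -77/4*(-22) = 847/2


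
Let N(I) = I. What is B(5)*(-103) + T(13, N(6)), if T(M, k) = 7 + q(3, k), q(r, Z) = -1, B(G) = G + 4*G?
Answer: -2569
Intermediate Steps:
B(G) = 5*G
T(M, k) = 6 (T(M, k) = 7 - 1 = 6)
B(5)*(-103) + T(13, N(6)) = (5*5)*(-103) + 6 = 25*(-103) + 6 = -2575 + 6 = -2569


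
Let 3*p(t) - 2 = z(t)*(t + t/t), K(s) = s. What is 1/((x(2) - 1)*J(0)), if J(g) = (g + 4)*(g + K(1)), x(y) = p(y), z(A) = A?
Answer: 3/20 ≈ 0.15000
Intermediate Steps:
p(t) = ⅔ + t*(1 + t)/3 (p(t) = ⅔ + (t*(t + t/t))/3 = ⅔ + (t*(t + 1))/3 = ⅔ + (t*(1 + t))/3 = ⅔ + t*(1 + t)/3)
x(y) = ⅔ + y/3 + y²/3
J(g) = (1 + g)*(4 + g) (J(g) = (g + 4)*(g + 1) = (4 + g)*(1 + g) = (1 + g)*(4 + g))
1/((x(2) - 1)*J(0)) = 1/(((⅔ + (⅓)*2 + (⅓)*2²) - 1)*(4 + 0² + 5*0)) = 1/(((⅔ + ⅔ + (⅓)*4) - 1)*(4 + 0 + 0)) = 1/(((⅔ + ⅔ + 4/3) - 1)*4) = 1/((8/3 - 1)*4) = 1/((5/3)*4) = 1/(20/3) = 3/20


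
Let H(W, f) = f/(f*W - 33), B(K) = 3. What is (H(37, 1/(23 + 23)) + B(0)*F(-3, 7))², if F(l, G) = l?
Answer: 177688900/2193361 ≈ 81.012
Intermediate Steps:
H(W, f) = f/(-33 + W*f) (H(W, f) = f/(W*f - 33) = f/(-33 + W*f))
(H(37, 1/(23 + 23)) + B(0)*F(-3, 7))² = (1/((23 + 23)*(-33 + 37/(23 + 23))) + 3*(-3))² = (1/(46*(-33 + 37/46)) - 9)² = (1/(46*(-1481/46)) - 9)² = ((1/46)*(-46/1481) - 9)² = (-1/1481 - 9)² = (-13330/1481)² = 177688900/2193361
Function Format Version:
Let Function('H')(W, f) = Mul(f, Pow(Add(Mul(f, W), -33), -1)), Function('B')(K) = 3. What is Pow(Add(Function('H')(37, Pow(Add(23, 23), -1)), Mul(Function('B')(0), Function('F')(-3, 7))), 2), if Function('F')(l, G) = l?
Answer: Rational(177688900, 2193361) ≈ 81.012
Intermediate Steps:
Function('H')(W, f) = Mul(f, Pow(Add(-33, Mul(W, f)), -1)) (Function('H')(W, f) = Mul(f, Pow(Add(Mul(W, f), -33), -1)) = Mul(f, Pow(Add(-33, Mul(W, f)), -1)))
Pow(Add(Function('H')(37, Pow(Add(23, 23), -1)), Mul(Function('B')(0), Function('F')(-3, 7))), 2) = Pow(Add(Mul(Pow(Add(23, 23), -1), Pow(Add(-33, Mul(37, Pow(Add(23, 23), -1))), -1)), Mul(3, -3)), 2) = Pow(Add(Mul(Pow(46, -1), Pow(Add(-33, Mul(37, Pow(46, -1))), -1)), -9), 2) = Pow(Add(Mul(Rational(1, 46), Pow(Add(-33, Mul(37, Rational(1, 46))), -1)), -9), 2) = Pow(Add(Mul(Rational(1, 46), Pow(Add(-33, Rational(37, 46)), -1)), -9), 2) = Pow(Add(Mul(Rational(1, 46), Pow(Rational(-1481, 46), -1)), -9), 2) = Pow(Add(Mul(Rational(1, 46), Rational(-46, 1481)), -9), 2) = Pow(Add(Rational(-1, 1481), -9), 2) = Pow(Rational(-13330, 1481), 2) = Rational(177688900, 2193361)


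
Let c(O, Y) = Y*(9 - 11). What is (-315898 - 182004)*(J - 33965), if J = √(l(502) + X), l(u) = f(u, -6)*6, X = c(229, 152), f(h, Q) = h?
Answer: 16911241430 - 995804*√677 ≈ 1.6885e+10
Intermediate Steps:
c(O, Y) = -2*Y (c(O, Y) = Y*(-2) = -2*Y)
X = -304 (X = -2*152 = -304)
l(u) = 6*u (l(u) = u*6 = 6*u)
J = 2*√677 (J = √(6*502 - 304) = √(3012 - 304) = √2708 = 2*√677 ≈ 52.038)
(-315898 - 182004)*(J - 33965) = (-315898 - 182004)*(2*√677 - 33965) = -497902*(-33965 + 2*√677) = 16911241430 - 995804*√677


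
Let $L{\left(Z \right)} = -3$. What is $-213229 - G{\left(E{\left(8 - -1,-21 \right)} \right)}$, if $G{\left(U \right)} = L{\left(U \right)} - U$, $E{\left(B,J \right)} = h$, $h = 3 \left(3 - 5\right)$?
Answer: $-213232$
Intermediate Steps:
$h = -6$ ($h = 3 \left(-2\right) = -6$)
$E{\left(B,J \right)} = -6$
$G{\left(U \right)} = -3 - U$
$-213229 - G{\left(E{\left(8 - -1,-21 \right)} \right)} = -213229 - \left(-3 - -6\right) = -213229 - \left(-3 + 6\right) = -213229 - 3 = -213232$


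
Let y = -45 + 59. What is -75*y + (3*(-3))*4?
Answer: -1086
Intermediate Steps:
y = 14
-75*y + (3*(-3))*4 = -75*14 + (3*(-3))*4 = -1050 - 9*4 = -1050 - 36 = -1086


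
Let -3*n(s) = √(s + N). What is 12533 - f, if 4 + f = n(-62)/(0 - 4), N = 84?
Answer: 12537 - √22/12 ≈ 12537.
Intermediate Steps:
n(s) = -√(84 + s)/3 (n(s) = -√(s + 84)/3 = -√(84 + s)/3)
f = -4 + √22/12 (f = -4 + (-√(84 - 62)/3)/(0 - 4) = -4 - √22/3/(-4) = -4 - √22/3*(-¼) = -4 + √22/12 ≈ -3.6091)
12533 - f = 12533 - (-4 + √22/12) = 12533 + (4 - √22/12) = 12537 - √22/12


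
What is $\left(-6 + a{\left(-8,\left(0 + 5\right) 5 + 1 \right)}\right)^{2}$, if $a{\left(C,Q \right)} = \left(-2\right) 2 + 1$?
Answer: $81$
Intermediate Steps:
$a{\left(C,Q \right)} = -3$ ($a{\left(C,Q \right)} = -4 + 1 = -3$)
$\left(-6 + a{\left(-8,\left(0 + 5\right) 5 + 1 \right)}\right)^{2} = \left(-6 - 3\right)^{2} = \left(-9\right)^{2} = 81$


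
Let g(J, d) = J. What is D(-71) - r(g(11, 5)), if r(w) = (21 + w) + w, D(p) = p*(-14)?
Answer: 951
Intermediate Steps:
D(p) = -14*p
r(w) = 21 + 2*w
D(-71) - r(g(11, 5)) = -14*(-71) - (21 + 2*11) = 994 - (21 + 22) = 994 - 1*43 = 994 - 43 = 951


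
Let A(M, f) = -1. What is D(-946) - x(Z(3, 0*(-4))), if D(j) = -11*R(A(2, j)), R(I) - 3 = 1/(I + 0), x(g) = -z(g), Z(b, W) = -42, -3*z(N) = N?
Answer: -8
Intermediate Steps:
z(N) = -N/3
x(g) = g/3 (x(g) = -(-1)*g/3 = g/3)
R(I) = 3 + 1/I (R(I) = 3 + 1/(I + 0) = 3 + 1/I)
D(j) = -22 (D(j) = -11*(3 + 1/(-1)) = -11*(3 - 1) = -11*2 = -22)
D(-946) - x(Z(3, 0*(-4))) = -22 - (-42)/3 = -22 - 1*(-14) = -22 + 14 = -8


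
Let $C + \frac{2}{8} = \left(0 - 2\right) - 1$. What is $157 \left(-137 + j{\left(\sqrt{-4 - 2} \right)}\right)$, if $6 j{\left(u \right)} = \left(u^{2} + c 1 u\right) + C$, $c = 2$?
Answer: $- \frac{522025}{24} + \frac{157 i \sqrt{6}}{3} \approx -21751.0 + 128.19 i$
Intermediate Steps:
$C = - \frac{13}{4}$ ($C = - \frac{1}{4} + \left(\left(0 - 2\right) - 1\right) = - \frac{1}{4} - 3 = - \frac{13}{4} \approx -3.25$)
$j{\left(u \right)} = - \frac{13}{24} + \frac{u}{3} + \frac{u^{2}}{6}$ ($j{\left(u \right)} = \frac{\left(u^{2} + 2 \cdot 1 u\right) - \frac{13}{4}}{6} = \frac{\left(u^{2} + 2 u\right) - \frac{13}{4}}{6} = \frac{- \frac{13}{4} + u^{2} + 2 u}{6} = - \frac{13}{24} + \frac{u}{3} + \frac{u^{2}}{6}$)
$157 \left(-137 + j{\left(\sqrt{-4 - 2} \right)}\right) = 157 \left(-137 + \left(- \frac{13}{24} + \frac{\sqrt{-4 - 2}}{3} + \frac{\left(\sqrt{-4 - 2}\right)^{2}}{6}\right)\right) = 157 \left(-137 + \left(- \frac{13}{24} + \frac{\sqrt{-6}}{3} + \frac{\left(\sqrt{-6}\right)^{2}}{6}\right)\right) = 157 \left(-137 + \left(- \frac{13}{24} + \frac{i \sqrt{6}}{3} + \frac{\left(i \sqrt{6}\right)^{2}}{6}\right)\right) = 157 \left(-137 + \left(- \frac{13}{24} + \frac{i \sqrt{6}}{3} + \frac{1}{6} \left(-6\right)\right)\right) = 157 \left(-137 - \left(\frac{37}{24} - \frac{i \sqrt{6}}{3}\right)\right) = 157 \left(- \frac{3325}{24} + \frac{i \sqrt{6}}{3}\right) = - \frac{522025}{24} + \frac{157 i \sqrt{6}}{3}$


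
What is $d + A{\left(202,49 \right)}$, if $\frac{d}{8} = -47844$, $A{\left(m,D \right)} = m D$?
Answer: $-372854$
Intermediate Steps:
$A{\left(m,D \right)} = D m$
$d = -382752$ ($d = 8 \left(-47844\right) = -382752$)
$d + A{\left(202,49 \right)} = -382752 + 49 \cdot 202 = -382752 + 9898 = -372854$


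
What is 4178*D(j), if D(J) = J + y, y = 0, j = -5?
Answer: -20890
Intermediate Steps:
D(J) = J (D(J) = J + 0 = J)
4178*D(j) = 4178*(-5) = -20890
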